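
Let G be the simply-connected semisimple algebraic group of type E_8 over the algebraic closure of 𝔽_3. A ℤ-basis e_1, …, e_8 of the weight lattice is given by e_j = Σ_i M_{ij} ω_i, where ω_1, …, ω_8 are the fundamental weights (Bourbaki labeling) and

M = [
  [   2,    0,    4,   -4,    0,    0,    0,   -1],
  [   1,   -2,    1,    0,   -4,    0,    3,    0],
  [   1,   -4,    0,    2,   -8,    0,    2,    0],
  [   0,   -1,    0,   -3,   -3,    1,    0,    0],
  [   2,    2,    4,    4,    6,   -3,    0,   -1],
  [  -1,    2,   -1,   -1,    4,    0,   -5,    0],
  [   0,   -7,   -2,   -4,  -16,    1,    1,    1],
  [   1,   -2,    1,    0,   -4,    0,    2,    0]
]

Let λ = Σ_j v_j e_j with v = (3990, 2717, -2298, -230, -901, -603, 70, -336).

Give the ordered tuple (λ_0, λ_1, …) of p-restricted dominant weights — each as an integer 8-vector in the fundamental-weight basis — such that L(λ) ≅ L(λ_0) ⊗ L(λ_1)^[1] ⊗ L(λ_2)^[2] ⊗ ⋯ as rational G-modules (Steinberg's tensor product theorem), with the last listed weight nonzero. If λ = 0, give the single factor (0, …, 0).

((2, 0, 1, 1, 2, 0, 2, 2), (2, 0, 0, 0, 1, 0, 2, 0), (1, 2, 1, 2, 1, 2, 1, 0), (1, 2, 0, 2, 1, 0, 1, 0))

Change of basis e → ω: c = M·v where v = (3990, 2717, -2298, -230, -901, -603, 70, -336):
  c_1 = 2·3990 + 0·2717 + (4)·(-2298) + (-4)·(-230) + (0)·(-901) + (0)·(-603) + 0·70 + (-1)·(-336) = 44
  c_2 = 1·3990 + (-2)·(2717) + (1)·(-2298) + (0)·(-230) + (-4)·(-901) + (0)·(-603) + 3·70 + (0)·(-336) = 72
  c_3 = 1·3990 + (-4)·(2717) + (0)·(-2298) + (2)·(-230) + (-8)·(-901) + (0)·(-603) + 2·70 + (0)·(-336) = 10
  c_4 = 0·3990 + (-1)·(2717) + (0)·(-2298) + (-3)·(-230) + (-3)·(-901) + (1)·(-603) + 0·70 + (0)·(-336) = 73
  c_5 = 2·3990 + 2·2717 + (4)·(-2298) + (4)·(-230) + (6)·(-901) + (-3)·(-603) + 0·70 + (-1)·(-336) = 41
  c_6 = (-1)·(3990) + 2·2717 + (-1)·(-2298) + (-1)·(-230) + (4)·(-901) + (0)·(-603) + (-5)·(70) + (0)·(-336) = 18
  c_7 = 0·3990 + (-7)·(2717) + (-2)·(-2298) + (-4)·(-230) + (-16)·(-901) + (1)·(-603) + 1·70 + (1)·(-336) = 44
  c_8 = 1·3990 + (-2)·(2717) + (1)·(-2298) + (0)·(-230) + (-4)·(-901) + (0)·(-603) + 2·70 + (0)·(-336) = 2
Expand coordinatewise in base 3:
  c_1 = 44 = 2·3^0 + 2·3^1 + 1·3^2 + 1·3^3
  c_2 = 72 = 0·3^0 + 0·3^1 + 2·3^2 + 2·3^3
  c_3 = 10 = 1·3^0 + 0·3^1 + 1·3^2
  c_4 = 73 = 1·3^0 + 0·3^1 + 2·3^2 + 2·3^3
  c_5 = 41 = 2·3^0 + 1·3^1 + 1·3^2 + 1·3^3
  c_6 = 18 = 0·3^0 + 0·3^1 + 2·3^2
  c_7 = 44 = 2·3^0 + 2·3^1 + 1·3^2 + 1·3^3
  c_8 = 2 = 2·3^0
λ_0 = (2, 0, 1, 1, 2, 0, 2, 2)
λ_1 = (2, 0, 0, 0, 1, 0, 2, 0)
λ_2 = (1, 2, 1, 2, 1, 2, 1, 0)
λ_3 = (1, 2, 0, 2, 1, 0, 1, 0)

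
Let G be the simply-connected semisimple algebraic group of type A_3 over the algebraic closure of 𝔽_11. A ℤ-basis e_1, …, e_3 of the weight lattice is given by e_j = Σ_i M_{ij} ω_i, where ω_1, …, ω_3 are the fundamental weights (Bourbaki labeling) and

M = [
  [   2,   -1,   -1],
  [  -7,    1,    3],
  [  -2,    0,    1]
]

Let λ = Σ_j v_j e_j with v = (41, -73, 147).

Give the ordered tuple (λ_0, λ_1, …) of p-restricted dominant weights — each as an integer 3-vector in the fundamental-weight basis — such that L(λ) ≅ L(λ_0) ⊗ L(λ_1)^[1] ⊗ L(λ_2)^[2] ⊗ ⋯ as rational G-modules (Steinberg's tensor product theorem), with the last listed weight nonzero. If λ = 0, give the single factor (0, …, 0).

((8, 4, 10), (0, 7, 5))

Converting to the ω-basis (c_i = row i of M dotted with v = (41, -73, 147)):
  c_1 = 2*41 + -1*-73 + -1*147 = 8
  c_2 = -7*41 + 1*-73 + 3*147 = 81
  c_3 = -2*41 + 0*-73 + 1*147 = 65
Expand coordinatewise in base 11:
  c_1 = 8 = 8·11^0
  c_2 = 81 = 4·11^0 + 7·11^1
  c_3 = 65 = 10·11^0 + 5·11^1
p-restricted factor λ_0 = (8, 4, 10)
p-restricted factor λ_1 = (0, 7, 5)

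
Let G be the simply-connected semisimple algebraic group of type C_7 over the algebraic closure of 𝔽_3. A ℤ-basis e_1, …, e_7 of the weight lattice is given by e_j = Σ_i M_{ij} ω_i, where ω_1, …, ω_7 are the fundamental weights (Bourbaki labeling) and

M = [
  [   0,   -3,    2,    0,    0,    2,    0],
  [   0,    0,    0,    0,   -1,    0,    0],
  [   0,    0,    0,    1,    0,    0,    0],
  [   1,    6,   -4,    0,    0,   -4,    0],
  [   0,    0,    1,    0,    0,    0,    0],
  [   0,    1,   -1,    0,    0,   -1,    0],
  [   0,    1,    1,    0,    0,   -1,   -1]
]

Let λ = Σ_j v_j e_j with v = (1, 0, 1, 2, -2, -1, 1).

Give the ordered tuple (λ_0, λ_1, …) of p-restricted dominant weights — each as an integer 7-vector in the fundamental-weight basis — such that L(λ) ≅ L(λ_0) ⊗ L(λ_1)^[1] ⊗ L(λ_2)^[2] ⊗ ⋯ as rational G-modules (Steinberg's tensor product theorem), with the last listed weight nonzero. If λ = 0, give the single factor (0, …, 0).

Compute c_i = Σ_j M_{ij} v_j with v = (1, 0, 1, 2, -2, -1, 1):
  c_1 = 0·1 + (-3)·(0) + 2·1 + 0·2 + (0)·(-2) + (2)·(-1) + 0·1 = 0
  c_2 = 0·1 + 0·0 + 0·1 + 0·2 + (-1)·(-2) + (0)·(-1) + 0·1 = 2
  c_3 = 0·1 + 0·0 + 0·1 + 1·2 + (0)·(-2) + (0)·(-1) + 0·1 = 2
  c_4 = 1·1 + 6·0 + (-4)·(1) + 0·2 + (0)·(-2) + (-4)·(-1) + 0·1 = 1
  c_5 = 0·1 + 0·0 + 1·1 + 0·2 + (0)·(-2) + (0)·(-1) + 0·1 = 1
  c_6 = 0·1 + 1·0 + (-1)·(1) + 0·2 + (0)·(-2) + (-1)·(-1) + 0·1 = 0
  c_7 = 0·1 + 1·0 + 1·1 + 0·2 + (0)·(-2) + (-1)·(-1) + (-1)·(1) = 1
p = 3; digits c_i = Σ_j d_{ij}·3^j, 0 ≤ d_{ij} < 3:
  c_1 = 0
  c_2 = 2 = 2·3^0
  c_3 = 2 = 2·3^0
  c_4 = 1 = 1·3^0
  c_5 = 1 = 1·3^0
  c_6 = 0
  c_7 = 1 = 1·3^0
Factor λ_0 = (0, 2, 2, 1, 1, 0, 1)

((0, 2, 2, 1, 1, 0, 1),)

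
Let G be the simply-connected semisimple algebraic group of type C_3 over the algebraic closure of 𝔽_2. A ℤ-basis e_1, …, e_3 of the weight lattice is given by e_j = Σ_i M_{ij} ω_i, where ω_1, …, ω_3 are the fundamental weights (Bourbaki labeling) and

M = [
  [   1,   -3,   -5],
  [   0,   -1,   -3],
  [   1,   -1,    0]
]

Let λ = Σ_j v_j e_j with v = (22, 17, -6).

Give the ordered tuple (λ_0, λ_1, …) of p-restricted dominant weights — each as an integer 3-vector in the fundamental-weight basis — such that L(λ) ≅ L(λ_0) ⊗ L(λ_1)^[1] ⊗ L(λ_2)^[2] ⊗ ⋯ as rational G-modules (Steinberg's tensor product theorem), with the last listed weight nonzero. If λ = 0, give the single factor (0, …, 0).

((1, 1, 1), (0, 0, 0), (0, 0, 1))

Change of basis e → ω: c = M·v where v = (22, 17, -6):
  c_1 = 1*22 + -3*17 + -5*-6 = 1
  c_2 = 0*22 + -1*17 + -3*-6 = 1
  c_3 = 1*22 + -1*17 + 0*-6 = 5
Expand coordinatewise in base 2:
  c_1 = 1 = 1·2^0
  c_2 = 1 = 1·2^0
  c_3 = 5 = 1·2^0 + 0·2^1 + 1·2^2
λ_0 = (1, 1, 1)
λ_1 = (0, 0, 0)
λ_2 = (0, 0, 1)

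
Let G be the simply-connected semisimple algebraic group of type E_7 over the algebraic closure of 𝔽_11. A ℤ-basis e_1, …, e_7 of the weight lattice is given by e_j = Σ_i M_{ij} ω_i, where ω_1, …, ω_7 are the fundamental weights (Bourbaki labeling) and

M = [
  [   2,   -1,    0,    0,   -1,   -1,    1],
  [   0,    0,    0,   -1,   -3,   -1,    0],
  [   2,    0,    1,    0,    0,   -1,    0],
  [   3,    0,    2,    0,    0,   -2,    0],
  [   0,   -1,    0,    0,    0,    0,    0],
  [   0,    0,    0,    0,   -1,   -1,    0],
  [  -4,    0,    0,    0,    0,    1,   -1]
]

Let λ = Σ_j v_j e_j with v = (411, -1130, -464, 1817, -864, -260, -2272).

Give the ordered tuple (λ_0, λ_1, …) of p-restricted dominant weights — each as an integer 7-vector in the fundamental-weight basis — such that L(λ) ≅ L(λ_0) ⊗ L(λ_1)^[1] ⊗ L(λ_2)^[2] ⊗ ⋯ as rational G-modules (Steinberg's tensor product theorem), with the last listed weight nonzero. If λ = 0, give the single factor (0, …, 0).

ω-coordinates c = M·v, v = (411, -1130, -464, 1817, -864, -260, -2272):
  c_1 = (2)·(411) + (-1)·(-1130) + (0)·(-464) + (0)·(1817) + (-1)·(-864) + (-1)·(-260) + (1)·(-2272) = 804
  c_2 = (0)·(411) + (0)·(-1130) + (0)·(-464) + (-1)·(1817) + (-3)·(-864) + (-1)·(-260) + (0)·(-2272) = 1035
  c_3 = (2)·(411) + (0)·(-1130) + (1)·(-464) + (0)·(1817) + (0)·(-864) + (-1)·(-260) + (0)·(-2272) = 618
  c_4 = (3)·(411) + (0)·(-1130) + (2)·(-464) + (0)·(1817) + (0)·(-864) + (-2)·(-260) + (0)·(-2272) = 825
  c_5 = (0)·(411) + (-1)·(-1130) + (0)·(-464) + (0)·(1817) + (0)·(-864) + (0)·(-260) + (0)·(-2272) = 1130
  c_6 = (0)·(411) + (0)·(-1130) + (0)·(-464) + (0)·(1817) + (-1)·(-864) + (-1)·(-260) + (0)·(-2272) = 1124
  c_7 = (-4)·(411) + (0)·(-1130) + (0)·(-464) + (0)·(1817) + (0)·(-864) + (1)·(-260) + (-1)·(-2272) = 368
Writing each c_i in base p = 11:
  c_1 = 804 = 1·11^0 + 7·11^1 + 6·11^2
  c_2 = 1035 = 1·11^0 + 6·11^1 + 8·11^2
  c_3 = 618 = 2·11^0 + 1·11^1 + 5·11^2
  c_4 = 825 = 0·11^0 + 9·11^1 + 6·11^2
  c_5 = 1130 = 8·11^0 + 3·11^1 + 9·11^2
  c_6 = 1124 = 2·11^0 + 3·11^1 + 9·11^2
  c_7 = 368 = 5·11^0 + 0·11^1 + 3·11^2
λ_0 = (1, 1, 2, 0, 8, 2, 5)
λ_1 = (7, 6, 1, 9, 3, 3, 0)
λ_2 = (6, 8, 5, 6, 9, 9, 3)

((1, 1, 2, 0, 8, 2, 5), (7, 6, 1, 9, 3, 3, 0), (6, 8, 5, 6, 9, 9, 3))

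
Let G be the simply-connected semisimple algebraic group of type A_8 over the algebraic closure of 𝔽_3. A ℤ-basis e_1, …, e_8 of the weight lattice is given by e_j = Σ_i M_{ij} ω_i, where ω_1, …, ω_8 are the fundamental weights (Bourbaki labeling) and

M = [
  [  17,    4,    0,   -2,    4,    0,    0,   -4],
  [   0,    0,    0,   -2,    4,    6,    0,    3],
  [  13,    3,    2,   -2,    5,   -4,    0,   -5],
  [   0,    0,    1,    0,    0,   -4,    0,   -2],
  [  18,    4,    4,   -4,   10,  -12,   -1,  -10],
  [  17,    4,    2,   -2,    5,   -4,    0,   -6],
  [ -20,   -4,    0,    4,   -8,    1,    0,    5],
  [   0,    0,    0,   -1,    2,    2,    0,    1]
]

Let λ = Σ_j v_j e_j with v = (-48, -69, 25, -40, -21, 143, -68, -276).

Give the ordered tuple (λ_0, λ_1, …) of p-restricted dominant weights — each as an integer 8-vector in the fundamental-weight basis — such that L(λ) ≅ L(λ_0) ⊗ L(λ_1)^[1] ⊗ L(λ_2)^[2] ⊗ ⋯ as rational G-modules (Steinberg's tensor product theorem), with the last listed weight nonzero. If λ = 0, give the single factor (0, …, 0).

Change of basis e → ω: c = M·v where v = (-48, -69, 25, -40, -21, 143, -68, -276):
  c_1 = (17)·(-48) + (4)·(-69) + (0)·(25) + (-2)·(-40) + (4)·(-21) + (0)·(143) + (0)·(-68) + (-4)·(-276) = 8
  c_2 = (0)·(-48) + (0)·(-69) + (0)·(25) + (-2)·(-40) + (4)·(-21) + (6)·(143) + (0)·(-68) + (3)·(-276) = 26
  c_3 = (13)·(-48) + (3)·(-69) + (2)·(25) + (-2)·(-40) + (5)·(-21) + (-4)·(143) + (0)·(-68) + (-5)·(-276) = 2
  c_4 = (0)·(-48) + (0)·(-69) + (1)·(25) + (0)·(-40) + (0)·(-21) + (-4)·(143) + (0)·(-68) + (-2)·(-276) = 5
  c_5 = (18)·(-48) + (4)·(-69) + (4)·(25) + (-4)·(-40) + (10)·(-21) + (-12)·(143) + (-1)·(-68) + (-10)·(-276) = 22
  c_6 = (17)·(-48) + (4)·(-69) + (2)·(25) + (-2)·(-40) + (5)·(-21) + (-4)·(143) + (0)·(-68) + (-6)·(-276) = 17
  c_7 = (-20)·(-48) + (-4)·(-69) + (0)·(25) + (4)·(-40) + (-8)·(-21) + (1)·(143) + (0)·(-68) + (5)·(-276) = 7
  c_8 = (0)·(-48) + (0)·(-69) + (0)·(25) + (-1)·(-40) + (2)·(-21) + (2)·(143) + (0)·(-68) + (1)·(-276) = 8
Writing each c_i in base p = 3:
  c_1 = 8 = 2·3^0 + 2·3^1
  c_2 = 26 = 2·3^0 + 2·3^1 + 2·3^2
  c_3 = 2 = 2·3^0
  c_4 = 5 = 2·3^0 + 1·3^1
  c_5 = 22 = 1·3^0 + 1·3^1 + 2·3^2
  c_6 = 17 = 2·3^0 + 2·3^1 + 1·3^2
  c_7 = 7 = 1·3^0 + 2·3^1
  c_8 = 8 = 2·3^0 + 2·3^1
p-restricted factor λ_0 = (2, 2, 2, 2, 1, 2, 1, 2)
p-restricted factor λ_1 = (2, 2, 0, 1, 1, 2, 2, 2)
p-restricted factor λ_2 = (0, 2, 0, 0, 2, 1, 0, 0)

((2, 2, 2, 2, 1, 2, 1, 2), (2, 2, 0, 1, 1, 2, 2, 2), (0, 2, 0, 0, 2, 1, 0, 0))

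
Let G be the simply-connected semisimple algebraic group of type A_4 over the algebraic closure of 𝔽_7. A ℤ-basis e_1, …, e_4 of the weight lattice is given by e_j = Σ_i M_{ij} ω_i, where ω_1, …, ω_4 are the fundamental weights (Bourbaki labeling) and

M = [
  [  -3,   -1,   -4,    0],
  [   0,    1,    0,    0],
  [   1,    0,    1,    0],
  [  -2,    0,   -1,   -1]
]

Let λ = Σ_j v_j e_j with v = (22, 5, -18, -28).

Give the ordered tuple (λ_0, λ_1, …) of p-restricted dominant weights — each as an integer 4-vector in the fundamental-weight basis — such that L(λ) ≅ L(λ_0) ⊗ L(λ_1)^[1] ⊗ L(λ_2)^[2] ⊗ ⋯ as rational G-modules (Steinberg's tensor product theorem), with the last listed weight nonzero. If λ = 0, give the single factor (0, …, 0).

((1, 5, 4, 2),)

Converting to the ω-basis (c_i = row i of M dotted with v = (22, 5, -18, -28)):
  c_1 = (-3)·(22) + (-1)·(5) + (-4)·(-18) + (0)·(-28) = 1
  c_2 = (0)·(22) + (1)·(5) + (0)·(-18) + (0)·(-28) = 5
  c_3 = (1)·(22) + (0)·(5) + (1)·(-18) + (0)·(-28) = 4
  c_4 = (-2)·(22) + (0)·(5) + (-1)·(-18) + (-1)·(-28) = 2
Writing each c_i in base p = 7:
  c_1 = 1 = 1·7^0
  c_2 = 5 = 5·7^0
  c_3 = 4 = 4·7^0
  c_4 = 2 = 2·7^0
p-restricted factor λ_0 = (1, 5, 4, 2)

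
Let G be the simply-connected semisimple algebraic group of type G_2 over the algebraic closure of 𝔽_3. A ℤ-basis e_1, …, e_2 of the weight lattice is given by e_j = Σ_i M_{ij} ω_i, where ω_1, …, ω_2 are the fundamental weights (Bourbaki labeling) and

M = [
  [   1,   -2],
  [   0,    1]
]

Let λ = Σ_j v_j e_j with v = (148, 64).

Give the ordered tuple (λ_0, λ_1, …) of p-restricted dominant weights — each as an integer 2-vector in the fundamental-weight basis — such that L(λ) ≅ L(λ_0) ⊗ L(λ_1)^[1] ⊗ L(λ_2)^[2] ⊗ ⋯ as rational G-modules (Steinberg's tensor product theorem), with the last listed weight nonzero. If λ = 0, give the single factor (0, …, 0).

((2, 1), (0, 0), (2, 1), (0, 2))

ω-coordinates c = M·v, v = (148, 64):
  c_1 = (1)·(148) + (-2)·(64) = 20
  c_2 = (0)·(148) + (1)·(64) = 64
Base-3 expansion of each c_i:
  c_1 = 20 = 2·3^0 + 0·3^1 + 2·3^2
  c_2 = 64 = 1·3^0 + 0·3^1 + 1·3^2 + 2·3^3
Factor λ_0 = (2, 1)
Factor λ_1 = (0, 0)
Factor λ_2 = (2, 1)
Factor λ_3 = (0, 2)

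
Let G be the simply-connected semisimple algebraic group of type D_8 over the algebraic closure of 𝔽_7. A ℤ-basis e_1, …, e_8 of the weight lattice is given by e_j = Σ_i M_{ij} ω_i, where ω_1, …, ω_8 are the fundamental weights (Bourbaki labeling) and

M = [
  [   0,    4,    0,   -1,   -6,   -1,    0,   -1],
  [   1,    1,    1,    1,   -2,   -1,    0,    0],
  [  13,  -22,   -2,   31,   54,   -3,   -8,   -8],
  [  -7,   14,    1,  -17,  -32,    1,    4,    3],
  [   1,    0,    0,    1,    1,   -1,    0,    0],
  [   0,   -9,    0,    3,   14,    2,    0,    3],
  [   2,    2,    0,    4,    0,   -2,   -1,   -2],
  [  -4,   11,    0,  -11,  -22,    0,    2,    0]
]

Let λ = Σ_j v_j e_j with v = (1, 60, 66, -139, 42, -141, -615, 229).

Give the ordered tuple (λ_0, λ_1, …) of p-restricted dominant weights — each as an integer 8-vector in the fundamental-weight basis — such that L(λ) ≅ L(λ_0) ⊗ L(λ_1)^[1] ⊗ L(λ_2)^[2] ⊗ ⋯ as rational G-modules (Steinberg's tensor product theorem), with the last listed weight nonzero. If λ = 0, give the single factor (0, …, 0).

Change of basis e → ω: c = M·v where v = (1, 60, 66, -139, 42, -141, -615, 229):
  c_1 = (0)·(1) + (4)·(60) + (0)·(66) + (-1)·(-139) + (-6)·(42) + (-1)·(-141) + (0)·(-615) + (-1)·(229) = 39
  c_2 = (1)·(1) + (1)·(60) + (1)·(66) + (1)·(-139) + (-2)·(42) + (-1)·(-141) + (0)·(-615) + (0)·(229) = 45
  c_3 = (13)·(1) + (-22)·(60) + (-2)·(66) + (31)·(-139) + (54)·(42) + (-3)·(-141) + (-8)·(-615) + (-8)·(229) = 31
  c_4 = (-7)·(1) + (14)·(60) + (1)·(66) + (-17)·(-139) + (-32)·(42) + (1)·(-141) + (4)·(-615) + (3)·(229) = 4
  c_5 = (1)·(1) + (0)·(60) + (0)·(66) + (1)·(-139) + (1)·(42) + (-1)·(-141) + (0)·(-615) + (0)·(229) = 45
  c_6 = (0)·(1) + (-9)·(60) + (0)·(66) + (3)·(-139) + (14)·(42) + (2)·(-141) + (0)·(-615) + (3)·(229) = 36
  c_7 = (2)·(1) + (2)·(60) + (0)·(66) + (4)·(-139) + (0)·(42) + (-2)·(-141) + (-1)·(-615) + (-2)·(229) = 5
  c_8 = (-4)·(1) + (11)·(60) + (0)·(66) + (-11)·(-139) + (-22)·(42) + (0)·(-141) + (2)·(-615) + (0)·(229) = 31
Expand coordinatewise in base 7:
  c_1 = 39 = 4·7^0 + 5·7^1
  c_2 = 45 = 3·7^0 + 6·7^1
  c_3 = 31 = 3·7^0 + 4·7^1
  c_4 = 4 = 4·7^0
  c_5 = 45 = 3·7^0 + 6·7^1
  c_6 = 36 = 1·7^0 + 5·7^1
  c_7 = 5 = 5·7^0
  c_8 = 31 = 3·7^0 + 4·7^1
Factor λ_0 = (4, 3, 3, 4, 3, 1, 5, 3)
Factor λ_1 = (5, 6, 4, 0, 6, 5, 0, 4)

((4, 3, 3, 4, 3, 1, 5, 3), (5, 6, 4, 0, 6, 5, 0, 4))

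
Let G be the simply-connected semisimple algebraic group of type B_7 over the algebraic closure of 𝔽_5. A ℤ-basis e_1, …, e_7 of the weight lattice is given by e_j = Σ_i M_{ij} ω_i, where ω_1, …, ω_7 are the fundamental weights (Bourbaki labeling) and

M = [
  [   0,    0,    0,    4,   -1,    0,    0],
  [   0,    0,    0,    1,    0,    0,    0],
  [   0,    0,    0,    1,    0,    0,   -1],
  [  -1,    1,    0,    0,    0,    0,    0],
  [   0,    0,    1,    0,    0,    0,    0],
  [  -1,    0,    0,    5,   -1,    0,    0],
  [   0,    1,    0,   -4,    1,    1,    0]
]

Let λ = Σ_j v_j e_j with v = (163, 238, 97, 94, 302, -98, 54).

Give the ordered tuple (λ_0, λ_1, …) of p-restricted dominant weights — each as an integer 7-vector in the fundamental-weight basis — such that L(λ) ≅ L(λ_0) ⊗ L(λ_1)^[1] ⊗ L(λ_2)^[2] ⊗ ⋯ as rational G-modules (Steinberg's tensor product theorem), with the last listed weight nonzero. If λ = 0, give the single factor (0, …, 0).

In the fundamental-weight basis, λ has coordinates c = M·v (v = (163, 238, 97, 94, 302, -98, 54)):
  c_1 = 0*163 + 0*238 + 0*97 + 4*94 + -1*302 + 0*-98 + 0*54 = 74
  c_2 = 0*163 + 0*238 + 0*97 + 1*94 + 0*302 + 0*-98 + 0*54 = 94
  c_3 = 0*163 + 0*238 + 0*97 + 1*94 + 0*302 + 0*-98 + -1*54 = 40
  c_4 = -1*163 + 1*238 + 0*97 + 0*94 + 0*302 + 0*-98 + 0*54 = 75
  c_5 = 0*163 + 0*238 + 1*97 + 0*94 + 0*302 + 0*-98 + 0*54 = 97
  c_6 = -1*163 + 0*238 + 0*97 + 5*94 + -1*302 + 0*-98 + 0*54 = 5
  c_7 = 0*163 + 1*238 + 0*97 + -4*94 + 1*302 + 1*-98 + 0*54 = 66
Writing each c_i in base p = 5:
  c_1 = 74 = 4·5^0 + 4·5^1 + 2·5^2
  c_2 = 94 = 4·5^0 + 3·5^1 + 3·5^2
  c_3 = 40 = 0·5^0 + 3·5^1 + 1·5^2
  c_4 = 75 = 0·5^0 + 0·5^1 + 3·5^2
  c_5 = 97 = 2·5^0 + 4·5^1 + 3·5^2
  c_6 = 5 = 0·5^0 + 1·5^1
  c_7 = 66 = 1·5^0 + 3·5^1 + 2·5^2
λ_0 = (4, 4, 0, 0, 2, 0, 1)
λ_1 = (4, 3, 3, 0, 4, 1, 3)
λ_2 = (2, 3, 1, 3, 3, 0, 2)

((4, 4, 0, 0, 2, 0, 1), (4, 3, 3, 0, 4, 1, 3), (2, 3, 1, 3, 3, 0, 2))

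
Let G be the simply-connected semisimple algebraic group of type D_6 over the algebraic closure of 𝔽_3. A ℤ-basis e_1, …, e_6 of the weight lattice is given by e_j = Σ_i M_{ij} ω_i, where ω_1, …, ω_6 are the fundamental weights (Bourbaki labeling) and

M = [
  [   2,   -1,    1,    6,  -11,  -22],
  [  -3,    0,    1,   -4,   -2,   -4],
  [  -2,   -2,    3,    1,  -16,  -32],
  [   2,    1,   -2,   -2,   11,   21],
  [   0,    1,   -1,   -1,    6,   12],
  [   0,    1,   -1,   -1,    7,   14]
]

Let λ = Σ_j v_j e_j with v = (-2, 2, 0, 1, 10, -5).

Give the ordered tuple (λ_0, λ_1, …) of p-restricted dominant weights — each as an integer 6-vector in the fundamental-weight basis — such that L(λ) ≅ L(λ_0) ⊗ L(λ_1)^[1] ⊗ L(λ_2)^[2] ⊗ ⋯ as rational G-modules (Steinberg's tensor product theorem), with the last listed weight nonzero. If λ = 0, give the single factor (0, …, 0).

ω-coordinates c = M·v, v = (-2, 2, 0, 1, 10, -5):
  c_1 = (2)·(-2) + (-1)·(2) + 1·0 + 6·1 + (-11)·(10) + (-22)·(-5) = 0
  c_2 = (-3)·(-2) + 0·2 + 1·0 + (-4)·(1) + (-2)·(10) + (-4)·(-5) = 2
  c_3 = (-2)·(-2) + (-2)·(2) + 3·0 + 1·1 + (-16)·(10) + (-32)·(-5) = 1
  c_4 = (2)·(-2) + 1·2 + (-2)·(0) + (-2)·(1) + 11·10 + (21)·(-5) = 1
  c_5 = (0)·(-2) + 1·2 + (-1)·(0) + (-1)·(1) + 6·10 + (12)·(-5) = 1
  c_6 = (0)·(-2) + 1·2 + (-1)·(0) + (-1)·(1) + 7·10 + (14)·(-5) = 1
p = 3; digits c_i = Σ_j d_{ij}·3^j, 0 ≤ d_{ij} < 3:
  c_1 = 0
  c_2 = 2 = 2·3^0
  c_3 = 1 = 1·3^0
  c_4 = 1 = 1·3^0
  c_5 = 1 = 1·3^0
  c_6 = 1 = 1·3^0
Factor λ_0 = (0, 2, 1, 1, 1, 1)

((0, 2, 1, 1, 1, 1),)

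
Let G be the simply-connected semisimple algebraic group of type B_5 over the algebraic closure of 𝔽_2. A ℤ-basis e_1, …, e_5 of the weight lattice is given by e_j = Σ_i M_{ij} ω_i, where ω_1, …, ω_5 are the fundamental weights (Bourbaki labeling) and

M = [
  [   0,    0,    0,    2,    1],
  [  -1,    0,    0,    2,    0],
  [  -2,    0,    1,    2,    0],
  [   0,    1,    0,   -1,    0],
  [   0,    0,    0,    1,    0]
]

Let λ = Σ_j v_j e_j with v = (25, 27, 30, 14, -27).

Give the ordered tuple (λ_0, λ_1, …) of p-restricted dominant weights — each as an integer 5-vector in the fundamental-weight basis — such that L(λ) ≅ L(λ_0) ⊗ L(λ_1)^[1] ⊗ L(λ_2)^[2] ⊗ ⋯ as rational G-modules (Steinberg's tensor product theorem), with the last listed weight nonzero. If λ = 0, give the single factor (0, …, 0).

Compute c_i = Σ_j M_{ij} v_j with v = (25, 27, 30, 14, -27):
  c_1 = (0)·(25) + (0)·(27) + (0)·(30) + (2)·(14) + (1)·(-27) = 1
  c_2 = (-1)·(25) + (0)·(27) + (0)·(30) + (2)·(14) + (0)·(-27) = 3
  c_3 = (-2)·(25) + (0)·(27) + (1)·(30) + (2)·(14) + (0)·(-27) = 8
  c_4 = (0)·(25) + (1)·(27) + (0)·(30) + (-1)·(14) + (0)·(-27) = 13
  c_5 = (0)·(25) + (0)·(27) + (0)·(30) + (1)·(14) + (0)·(-27) = 14
Base-2 expansion of each c_i:
  c_1 = 1 = 1·2^0
  c_2 = 3 = 1·2^0 + 1·2^1
  c_3 = 8 = 0·2^0 + 0·2^1 + 0·2^2 + 1·2^3
  c_4 = 13 = 1·2^0 + 0·2^1 + 1·2^2 + 1·2^3
  c_5 = 14 = 0·2^0 + 1·2^1 + 1·2^2 + 1·2^3
p-restricted factor λ_0 = (1, 1, 0, 1, 0)
p-restricted factor λ_1 = (0, 1, 0, 0, 1)
p-restricted factor λ_2 = (0, 0, 0, 1, 1)
p-restricted factor λ_3 = (0, 0, 1, 1, 1)

((1, 1, 0, 1, 0), (0, 1, 0, 0, 1), (0, 0, 0, 1, 1), (0, 0, 1, 1, 1))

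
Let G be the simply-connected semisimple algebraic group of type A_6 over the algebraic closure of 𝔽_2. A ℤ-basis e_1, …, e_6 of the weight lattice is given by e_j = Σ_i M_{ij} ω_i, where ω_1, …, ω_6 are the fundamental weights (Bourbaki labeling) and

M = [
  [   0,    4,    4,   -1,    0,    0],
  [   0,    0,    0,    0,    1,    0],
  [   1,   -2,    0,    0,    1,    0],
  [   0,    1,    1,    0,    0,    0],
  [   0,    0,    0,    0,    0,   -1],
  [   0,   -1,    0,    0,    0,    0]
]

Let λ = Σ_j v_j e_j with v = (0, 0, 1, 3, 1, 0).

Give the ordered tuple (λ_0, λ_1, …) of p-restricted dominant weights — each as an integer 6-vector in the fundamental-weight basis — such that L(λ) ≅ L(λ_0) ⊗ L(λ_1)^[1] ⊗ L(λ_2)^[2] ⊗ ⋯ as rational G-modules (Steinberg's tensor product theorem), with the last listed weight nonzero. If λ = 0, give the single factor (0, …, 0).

((1, 1, 1, 1, 0, 0),)

Compute c_i = Σ_j M_{ij} v_j with v = (0, 0, 1, 3, 1, 0):
  c_1 = 0·0 + 4·0 + 4·1 + (-1)·(3) + 0·1 + 0·0 = 1
  c_2 = 0·0 + 0·0 + 0·1 + 0·3 + 1·1 + 0·0 = 1
  c_3 = 1·0 + (-2)·(0) + 0·1 + 0·3 + 1·1 + 0·0 = 1
  c_4 = 0·0 + 1·0 + 1·1 + 0·3 + 0·1 + 0·0 = 1
  c_5 = 0·0 + 0·0 + 0·1 + 0·3 + 0·1 + (-1)·(0) = 0
  c_6 = 0·0 + (-1)·(0) + 0·1 + 0·3 + 0·1 + 0·0 = 0
Expand coordinatewise in base 2:
  c_1 = 1 = 1·2^0
  c_2 = 1 = 1·2^0
  c_3 = 1 = 1·2^0
  c_4 = 1 = 1·2^0
  c_5 = 0
  c_6 = 0
λ_0 = (1, 1, 1, 1, 0, 0)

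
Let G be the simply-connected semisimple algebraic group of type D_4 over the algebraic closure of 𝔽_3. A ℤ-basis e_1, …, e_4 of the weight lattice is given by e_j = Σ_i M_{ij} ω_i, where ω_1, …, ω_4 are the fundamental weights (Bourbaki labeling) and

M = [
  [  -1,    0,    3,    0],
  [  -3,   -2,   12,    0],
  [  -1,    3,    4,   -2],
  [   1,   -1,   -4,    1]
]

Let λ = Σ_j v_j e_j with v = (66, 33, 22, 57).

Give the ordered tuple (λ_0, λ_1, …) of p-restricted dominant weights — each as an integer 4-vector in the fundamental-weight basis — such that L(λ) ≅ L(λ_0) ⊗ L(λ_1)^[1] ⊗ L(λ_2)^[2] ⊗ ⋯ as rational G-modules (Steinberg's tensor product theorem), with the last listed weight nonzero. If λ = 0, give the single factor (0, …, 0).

Change of basis e → ω: c = M·v where v = (66, 33, 22, 57):
  c_1 = (-1)·(66) + 0·33 + 3·22 + 0·57 = 0
  c_2 = (-3)·(66) + (-2)·(33) + 12·22 + 0·57 = 0
  c_3 = (-1)·(66) + 3·33 + 4·22 + (-2)·(57) = 7
  c_4 = 1·66 + (-1)·(33) + (-4)·(22) + 1·57 = 2
p = 3; digits c_i = Σ_j d_{ij}·3^j, 0 ≤ d_{ij} < 3:
  c_1 = 0
  c_2 = 0
  c_3 = 7 = 1·3^0 + 2·3^1
  c_4 = 2 = 2·3^0
Factor λ_0 = (0, 0, 1, 2)
Factor λ_1 = (0, 0, 2, 0)

((0, 0, 1, 2), (0, 0, 2, 0))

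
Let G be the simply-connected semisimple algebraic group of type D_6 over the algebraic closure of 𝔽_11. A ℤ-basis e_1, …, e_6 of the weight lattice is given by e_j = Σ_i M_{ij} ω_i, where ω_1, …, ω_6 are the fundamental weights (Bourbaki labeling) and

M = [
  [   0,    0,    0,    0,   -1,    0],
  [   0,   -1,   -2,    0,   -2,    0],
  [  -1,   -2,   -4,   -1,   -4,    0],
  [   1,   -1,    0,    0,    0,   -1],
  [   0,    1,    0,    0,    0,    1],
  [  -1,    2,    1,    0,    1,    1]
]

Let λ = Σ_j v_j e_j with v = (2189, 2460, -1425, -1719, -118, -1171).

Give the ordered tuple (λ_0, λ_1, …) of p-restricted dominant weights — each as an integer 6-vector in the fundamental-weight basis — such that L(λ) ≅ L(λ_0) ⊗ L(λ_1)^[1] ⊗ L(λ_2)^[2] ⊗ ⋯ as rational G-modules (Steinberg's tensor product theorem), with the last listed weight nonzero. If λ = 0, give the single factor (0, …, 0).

Converting to the ω-basis (c_i = row i of M dotted with v = (2189, 2460, -1425, -1719, -118, -1171)):
  c_1 = (0)·(2189) + (0)·(2460) + (0)·(-1425) + (0)·(-1719) + (-1)·(-118) + (0)·(-1171) = 118
  c_2 = (0)·(2189) + (-1)·(2460) + (-2)·(-1425) + (0)·(-1719) + (-2)·(-118) + (0)·(-1171) = 626
  c_3 = (-1)·(2189) + (-2)·(2460) + (-4)·(-1425) + (-1)·(-1719) + (-4)·(-118) + (0)·(-1171) = 782
  c_4 = (1)·(2189) + (-1)·(2460) + (0)·(-1425) + (0)·(-1719) + (0)·(-118) + (-1)·(-1171) = 900
  c_5 = (0)·(2189) + (1)·(2460) + (0)·(-1425) + (0)·(-1719) + (0)·(-118) + (1)·(-1171) = 1289
  c_6 = (-1)·(2189) + (2)·(2460) + (1)·(-1425) + (0)·(-1719) + (1)·(-118) + (1)·(-1171) = 17
Expand coordinatewise in base 11:
  c_1 = 118 = 8·11^0 + 10·11^1
  c_2 = 626 = 10·11^0 + 1·11^1 + 5·11^2
  c_3 = 782 = 1·11^0 + 5·11^1 + 6·11^2
  c_4 = 900 = 9·11^0 + 4·11^1 + 7·11^2
  c_5 = 1289 = 2·11^0 + 7·11^1 + 10·11^2
  c_6 = 17 = 6·11^0 + 1·11^1
p-restricted factor λ_0 = (8, 10, 1, 9, 2, 6)
p-restricted factor λ_1 = (10, 1, 5, 4, 7, 1)
p-restricted factor λ_2 = (0, 5, 6, 7, 10, 0)

((8, 10, 1, 9, 2, 6), (10, 1, 5, 4, 7, 1), (0, 5, 6, 7, 10, 0))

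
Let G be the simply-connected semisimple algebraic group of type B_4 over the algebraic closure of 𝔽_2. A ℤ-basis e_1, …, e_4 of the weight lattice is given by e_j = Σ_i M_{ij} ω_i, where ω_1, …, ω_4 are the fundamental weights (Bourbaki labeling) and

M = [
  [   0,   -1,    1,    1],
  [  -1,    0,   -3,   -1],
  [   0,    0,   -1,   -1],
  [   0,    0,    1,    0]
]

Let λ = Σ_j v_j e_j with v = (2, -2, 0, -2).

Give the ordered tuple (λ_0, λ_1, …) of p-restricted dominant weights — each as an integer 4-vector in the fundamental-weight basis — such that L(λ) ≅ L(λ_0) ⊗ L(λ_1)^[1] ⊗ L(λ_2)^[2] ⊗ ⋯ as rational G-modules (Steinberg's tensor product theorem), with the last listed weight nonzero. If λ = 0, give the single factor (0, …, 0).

((0, 0, 0, 0), (0, 0, 1, 0))

ω-coordinates c = M·v, v = (2, -2, 0, -2):
  c_1 = 0·2 + (-1)·(-2) + 1·0 + (1)·(-2) = 0
  c_2 = (-1)·(2) + (0)·(-2) + (-3)·(0) + (-1)·(-2) = 0
  c_3 = 0·2 + (0)·(-2) + (-1)·(0) + (-1)·(-2) = 2
  c_4 = 0·2 + (0)·(-2) + 1·0 + (0)·(-2) = 0
p = 2; digits c_i = Σ_j d_{ij}·2^j, 0 ≤ d_{ij} < 2:
  c_1 = 0
  c_2 = 0
  c_3 = 2 = 0·2^0 + 1·2^1
  c_4 = 0
p-restricted factor λ_0 = (0, 0, 0, 0)
p-restricted factor λ_1 = (0, 0, 1, 0)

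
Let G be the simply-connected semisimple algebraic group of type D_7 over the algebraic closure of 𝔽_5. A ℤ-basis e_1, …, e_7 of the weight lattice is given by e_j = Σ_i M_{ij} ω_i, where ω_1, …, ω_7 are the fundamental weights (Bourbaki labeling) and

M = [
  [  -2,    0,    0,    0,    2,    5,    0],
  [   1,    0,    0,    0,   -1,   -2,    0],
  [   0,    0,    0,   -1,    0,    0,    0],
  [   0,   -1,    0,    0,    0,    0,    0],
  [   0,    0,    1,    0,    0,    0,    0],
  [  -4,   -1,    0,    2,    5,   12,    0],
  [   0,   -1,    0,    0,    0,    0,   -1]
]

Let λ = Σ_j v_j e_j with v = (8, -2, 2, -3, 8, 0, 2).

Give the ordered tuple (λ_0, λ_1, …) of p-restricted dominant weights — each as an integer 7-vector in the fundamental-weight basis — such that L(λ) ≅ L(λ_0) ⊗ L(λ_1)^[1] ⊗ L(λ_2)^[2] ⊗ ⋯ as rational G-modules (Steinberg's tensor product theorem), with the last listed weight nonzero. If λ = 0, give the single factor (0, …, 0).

((0, 0, 3, 2, 2, 4, 0),)

ω-coordinates c = M·v, v = (8, -2, 2, -3, 8, 0, 2):
  c_1 = (-2)·(8) + (0)·(-2) + 0·2 + (0)·(-3) + 2·8 + 5·0 + 0·2 = 0
  c_2 = 1·8 + (0)·(-2) + 0·2 + (0)·(-3) + (-1)·(8) + (-2)·(0) + 0·2 = 0
  c_3 = 0·8 + (0)·(-2) + 0·2 + (-1)·(-3) + 0·8 + 0·0 + 0·2 = 3
  c_4 = 0·8 + (-1)·(-2) + 0·2 + (0)·(-3) + 0·8 + 0·0 + 0·2 = 2
  c_5 = 0·8 + (0)·(-2) + 1·2 + (0)·(-3) + 0·8 + 0·0 + 0·2 = 2
  c_6 = (-4)·(8) + (-1)·(-2) + 0·2 + (2)·(-3) + 5·8 + 12·0 + 0·2 = 4
  c_7 = 0·8 + (-1)·(-2) + 0·2 + (0)·(-3) + 0·8 + 0·0 + (-1)·(2) = 0
p = 5; digits c_i = Σ_j d_{ij}·5^j, 0 ≤ d_{ij} < 5:
  c_1 = 0
  c_2 = 0
  c_3 = 3 = 3·5^0
  c_4 = 2 = 2·5^0
  c_5 = 2 = 2·5^0
  c_6 = 4 = 4·5^0
  c_7 = 0
p-restricted factor λ_0 = (0, 0, 3, 2, 2, 4, 0)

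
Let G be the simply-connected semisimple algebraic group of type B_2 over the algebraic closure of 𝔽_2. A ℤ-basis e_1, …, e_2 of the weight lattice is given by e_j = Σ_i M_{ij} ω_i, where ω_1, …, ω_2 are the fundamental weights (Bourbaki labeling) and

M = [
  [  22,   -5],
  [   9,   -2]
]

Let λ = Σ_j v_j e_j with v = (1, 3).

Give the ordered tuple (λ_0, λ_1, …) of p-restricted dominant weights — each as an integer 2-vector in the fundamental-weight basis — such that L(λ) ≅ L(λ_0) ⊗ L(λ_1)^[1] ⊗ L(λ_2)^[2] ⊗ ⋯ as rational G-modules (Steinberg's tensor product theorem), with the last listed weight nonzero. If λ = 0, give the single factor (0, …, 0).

((1, 1), (1, 1), (1, 0))

Compute c_i = Σ_j M_{ij} v_j with v = (1, 3):
  c_1 = 22*1 + -5*3 = 7
  c_2 = 9*1 + -2*3 = 3
Base-2 expansion of each c_i:
  c_1 = 7 = 1·2^0 + 1·2^1 + 1·2^2
  c_2 = 3 = 1·2^0 + 1·2^1
λ_0 = (1, 1)
λ_1 = (1, 1)
λ_2 = (1, 0)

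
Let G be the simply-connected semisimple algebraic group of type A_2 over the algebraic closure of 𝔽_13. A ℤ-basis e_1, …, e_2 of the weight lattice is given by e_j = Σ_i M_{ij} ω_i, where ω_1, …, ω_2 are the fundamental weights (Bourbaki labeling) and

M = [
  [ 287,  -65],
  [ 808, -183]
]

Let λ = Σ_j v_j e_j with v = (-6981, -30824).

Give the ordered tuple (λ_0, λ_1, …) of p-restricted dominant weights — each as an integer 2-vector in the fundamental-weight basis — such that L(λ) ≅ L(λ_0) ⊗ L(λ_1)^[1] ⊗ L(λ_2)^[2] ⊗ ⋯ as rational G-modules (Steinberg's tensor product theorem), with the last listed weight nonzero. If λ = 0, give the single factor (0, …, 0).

Converting to the ω-basis (c_i = row i of M dotted with v = (-6981, -30824)):
  c_1 = (287)·(-6981) + (-65)·(-30824) = 13
  c_2 = (808)·(-6981) + (-183)·(-30824) = 144
Base-13 expansion of each c_i:
  c_1 = 13 = 0·13^0 + 1·13^1
  c_2 = 144 = 1·13^0 + 11·13^1
Factor λ_0 = (0, 1)
Factor λ_1 = (1, 11)

((0, 1), (1, 11))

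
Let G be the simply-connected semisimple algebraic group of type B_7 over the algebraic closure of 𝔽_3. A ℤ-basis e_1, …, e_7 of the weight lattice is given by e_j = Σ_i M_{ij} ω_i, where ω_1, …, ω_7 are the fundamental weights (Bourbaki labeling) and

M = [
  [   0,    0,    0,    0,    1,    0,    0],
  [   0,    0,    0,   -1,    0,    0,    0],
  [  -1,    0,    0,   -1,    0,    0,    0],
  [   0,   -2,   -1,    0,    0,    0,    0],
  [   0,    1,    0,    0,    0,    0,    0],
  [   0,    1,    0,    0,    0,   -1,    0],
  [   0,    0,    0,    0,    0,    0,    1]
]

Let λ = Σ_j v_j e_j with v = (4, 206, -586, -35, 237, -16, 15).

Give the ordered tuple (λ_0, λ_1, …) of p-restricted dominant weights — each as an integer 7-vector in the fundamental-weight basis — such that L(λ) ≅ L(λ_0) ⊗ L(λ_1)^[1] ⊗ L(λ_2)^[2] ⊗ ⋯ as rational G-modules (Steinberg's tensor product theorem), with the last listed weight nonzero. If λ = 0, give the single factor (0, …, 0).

ω-coordinates c = M·v, v = (4, 206, -586, -35, 237, -16, 15):
  c_1 = 0·4 + 0·206 + (0)·(-586) + (0)·(-35) + 1·237 + (0)·(-16) + 0·15 = 237
  c_2 = 0·4 + 0·206 + (0)·(-586) + (-1)·(-35) + 0·237 + (0)·(-16) + 0·15 = 35
  c_3 = (-1)·(4) + 0·206 + (0)·(-586) + (-1)·(-35) + 0·237 + (0)·(-16) + 0·15 = 31
  c_4 = 0·4 + (-2)·(206) + (-1)·(-586) + (0)·(-35) + 0·237 + (0)·(-16) + 0·15 = 174
  c_5 = 0·4 + 1·206 + (0)·(-586) + (0)·(-35) + 0·237 + (0)·(-16) + 0·15 = 206
  c_6 = 0·4 + 1·206 + (0)·(-586) + (0)·(-35) + 0·237 + (-1)·(-16) + 0·15 = 222
  c_7 = 0·4 + 0·206 + (0)·(-586) + (0)·(-35) + 0·237 + (0)·(-16) + 1·15 = 15
Writing each c_i in base p = 3:
  c_1 = 237 = 0·3^0 + 1·3^1 + 2·3^2 + 2·3^3 + 2·3^4
  c_2 = 35 = 2·3^0 + 2·3^1 + 0·3^2 + 1·3^3
  c_3 = 31 = 1·3^0 + 1·3^1 + 0·3^2 + 1·3^3
  c_4 = 174 = 0·3^0 + 1·3^1 + 1·3^2 + 0·3^3 + 2·3^4
  c_5 = 206 = 2·3^0 + 2·3^1 + 1·3^2 + 1·3^3 + 2·3^4
  c_6 = 222 = 0·3^0 + 2·3^1 + 0·3^2 + 2·3^3 + 2·3^4
  c_7 = 15 = 0·3^0 + 2·3^1 + 1·3^2
λ_0 = (0, 2, 1, 0, 2, 0, 0)
λ_1 = (1, 2, 1, 1, 2, 2, 2)
λ_2 = (2, 0, 0, 1, 1, 0, 1)
λ_3 = (2, 1, 1, 0, 1, 2, 0)
λ_4 = (2, 0, 0, 2, 2, 2, 0)

((0, 2, 1, 0, 2, 0, 0), (1, 2, 1, 1, 2, 2, 2), (2, 0, 0, 1, 1, 0, 1), (2, 1, 1, 0, 1, 2, 0), (2, 0, 0, 2, 2, 2, 0))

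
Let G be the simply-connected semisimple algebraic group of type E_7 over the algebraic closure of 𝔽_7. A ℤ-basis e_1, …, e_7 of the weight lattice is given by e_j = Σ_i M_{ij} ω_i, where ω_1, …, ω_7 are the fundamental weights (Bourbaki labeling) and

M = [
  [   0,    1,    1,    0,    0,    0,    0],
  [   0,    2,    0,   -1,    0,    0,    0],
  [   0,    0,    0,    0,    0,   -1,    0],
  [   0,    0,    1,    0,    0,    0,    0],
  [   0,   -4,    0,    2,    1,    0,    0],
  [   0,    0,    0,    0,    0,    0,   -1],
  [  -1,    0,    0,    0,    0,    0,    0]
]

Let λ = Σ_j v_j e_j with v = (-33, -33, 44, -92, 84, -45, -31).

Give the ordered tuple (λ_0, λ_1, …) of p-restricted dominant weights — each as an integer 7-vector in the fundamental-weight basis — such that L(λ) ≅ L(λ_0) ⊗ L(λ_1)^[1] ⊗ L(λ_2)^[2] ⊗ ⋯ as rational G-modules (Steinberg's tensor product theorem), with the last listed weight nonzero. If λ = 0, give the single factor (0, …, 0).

In the fundamental-weight basis, λ has coordinates c = M·v (v = (-33, -33, 44, -92, 84, -45, -31)):
  c_1 = 0*-33 + 1*-33 + 1*44 + 0*-92 + 0*84 + 0*-45 + 0*-31 = 11
  c_2 = 0*-33 + 2*-33 + 0*44 + -1*-92 + 0*84 + 0*-45 + 0*-31 = 26
  c_3 = 0*-33 + 0*-33 + 0*44 + 0*-92 + 0*84 + -1*-45 + 0*-31 = 45
  c_4 = 0*-33 + 0*-33 + 1*44 + 0*-92 + 0*84 + 0*-45 + 0*-31 = 44
  c_5 = 0*-33 + -4*-33 + 0*44 + 2*-92 + 1*84 + 0*-45 + 0*-31 = 32
  c_6 = 0*-33 + 0*-33 + 0*44 + 0*-92 + 0*84 + 0*-45 + -1*-31 = 31
  c_7 = -1*-33 + 0*-33 + 0*44 + 0*-92 + 0*84 + 0*-45 + 0*-31 = 33
Base-7 expansion of each c_i:
  c_1 = 11 = 4·7^0 + 1·7^1
  c_2 = 26 = 5·7^0 + 3·7^1
  c_3 = 45 = 3·7^0 + 6·7^1
  c_4 = 44 = 2·7^0 + 6·7^1
  c_5 = 32 = 4·7^0 + 4·7^1
  c_6 = 31 = 3·7^0 + 4·7^1
  c_7 = 33 = 5·7^0 + 4·7^1
Factor λ_0 = (4, 5, 3, 2, 4, 3, 5)
Factor λ_1 = (1, 3, 6, 6, 4, 4, 4)

((4, 5, 3, 2, 4, 3, 5), (1, 3, 6, 6, 4, 4, 4))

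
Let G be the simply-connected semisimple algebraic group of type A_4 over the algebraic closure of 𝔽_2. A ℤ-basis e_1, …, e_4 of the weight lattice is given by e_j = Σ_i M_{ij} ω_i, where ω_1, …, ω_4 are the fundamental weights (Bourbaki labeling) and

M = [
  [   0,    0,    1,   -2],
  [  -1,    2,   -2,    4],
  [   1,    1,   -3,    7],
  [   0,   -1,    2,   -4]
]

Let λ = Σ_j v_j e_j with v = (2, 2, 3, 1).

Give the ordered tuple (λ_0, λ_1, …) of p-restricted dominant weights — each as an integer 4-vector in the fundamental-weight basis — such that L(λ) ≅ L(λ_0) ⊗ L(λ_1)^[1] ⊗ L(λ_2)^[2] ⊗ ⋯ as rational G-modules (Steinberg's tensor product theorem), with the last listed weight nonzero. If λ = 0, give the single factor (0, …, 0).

((1, 0, 0, 0), (0, 0, 1, 0))

Compute c_i = Σ_j M_{ij} v_j with v = (2, 2, 3, 1):
  c_1 = 0·2 + 0·2 + 1·3 + (-2)·(1) = 1
  c_2 = (-1)·(2) + 2·2 + (-2)·(3) + 4·1 = 0
  c_3 = 1·2 + 1·2 + (-3)·(3) + 7·1 = 2
  c_4 = 0·2 + (-1)·(2) + 2·3 + (-4)·(1) = 0
Expand coordinatewise in base 2:
  c_1 = 1 = 1·2^0
  c_2 = 0
  c_3 = 2 = 0·2^0 + 1·2^1
  c_4 = 0
λ_0 = (1, 0, 0, 0)
λ_1 = (0, 0, 1, 0)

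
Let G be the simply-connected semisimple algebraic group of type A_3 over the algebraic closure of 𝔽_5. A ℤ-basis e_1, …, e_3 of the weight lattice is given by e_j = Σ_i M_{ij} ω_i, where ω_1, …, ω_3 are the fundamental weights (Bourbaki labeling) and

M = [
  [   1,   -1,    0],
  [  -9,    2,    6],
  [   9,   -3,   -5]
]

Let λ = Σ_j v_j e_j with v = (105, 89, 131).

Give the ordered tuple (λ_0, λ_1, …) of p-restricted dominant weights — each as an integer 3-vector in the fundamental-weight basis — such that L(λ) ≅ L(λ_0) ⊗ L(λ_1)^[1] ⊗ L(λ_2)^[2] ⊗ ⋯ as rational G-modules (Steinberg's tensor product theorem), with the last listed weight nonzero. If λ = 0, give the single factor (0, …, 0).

Change of basis e → ω: c = M·v where v = (105, 89, 131):
  c_1 = (1)·(105) + (-1)·(89) + (0)·(131) = 16
  c_2 = (-9)·(105) + (2)·(89) + (6)·(131) = 19
  c_3 = (9)·(105) + (-3)·(89) + (-5)·(131) = 23
p = 5; digits c_i = Σ_j d_{ij}·5^j, 0 ≤ d_{ij} < 5:
  c_1 = 16 = 1·5^0 + 3·5^1
  c_2 = 19 = 4·5^0 + 3·5^1
  c_3 = 23 = 3·5^0 + 4·5^1
λ_0 = (1, 4, 3)
λ_1 = (3, 3, 4)

((1, 4, 3), (3, 3, 4))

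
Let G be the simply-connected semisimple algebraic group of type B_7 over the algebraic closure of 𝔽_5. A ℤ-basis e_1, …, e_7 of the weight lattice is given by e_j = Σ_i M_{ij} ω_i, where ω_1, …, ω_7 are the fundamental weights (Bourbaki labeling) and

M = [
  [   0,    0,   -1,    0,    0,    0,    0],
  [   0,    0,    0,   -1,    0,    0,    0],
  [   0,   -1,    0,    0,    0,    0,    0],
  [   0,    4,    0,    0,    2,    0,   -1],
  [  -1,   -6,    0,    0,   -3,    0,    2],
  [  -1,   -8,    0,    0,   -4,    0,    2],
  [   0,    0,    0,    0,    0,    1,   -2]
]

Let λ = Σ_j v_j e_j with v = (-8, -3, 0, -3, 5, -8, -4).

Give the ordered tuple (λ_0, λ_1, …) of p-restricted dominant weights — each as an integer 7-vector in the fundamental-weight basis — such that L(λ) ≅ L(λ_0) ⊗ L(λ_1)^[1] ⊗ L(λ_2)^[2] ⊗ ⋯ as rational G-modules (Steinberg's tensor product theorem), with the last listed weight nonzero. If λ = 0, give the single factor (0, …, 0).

((0, 3, 3, 2, 3, 4, 0),)

In the fundamental-weight basis, λ has coordinates c = M·v (v = (-8, -3, 0, -3, 5, -8, -4)):
  c_1 = (0)·(-8) + (0)·(-3) + (-1)·(0) + (0)·(-3) + 0·5 + (0)·(-8) + (0)·(-4) = 0
  c_2 = (0)·(-8) + (0)·(-3) + 0·0 + (-1)·(-3) + 0·5 + (0)·(-8) + (0)·(-4) = 3
  c_3 = (0)·(-8) + (-1)·(-3) + 0·0 + (0)·(-3) + 0·5 + (0)·(-8) + (0)·(-4) = 3
  c_4 = (0)·(-8) + (4)·(-3) + 0·0 + (0)·(-3) + 2·5 + (0)·(-8) + (-1)·(-4) = 2
  c_5 = (-1)·(-8) + (-6)·(-3) + 0·0 + (0)·(-3) + (-3)·(5) + (0)·(-8) + (2)·(-4) = 3
  c_6 = (-1)·(-8) + (-8)·(-3) + 0·0 + (0)·(-3) + (-4)·(5) + (0)·(-8) + (2)·(-4) = 4
  c_7 = (0)·(-8) + (0)·(-3) + 0·0 + (0)·(-3) + 0·5 + (1)·(-8) + (-2)·(-4) = 0
Writing each c_i in base p = 5:
  c_1 = 0
  c_2 = 3 = 3·5^0
  c_3 = 3 = 3·5^0
  c_4 = 2 = 2·5^0
  c_5 = 3 = 3·5^0
  c_6 = 4 = 4·5^0
  c_7 = 0
Factor λ_0 = (0, 3, 3, 2, 3, 4, 0)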